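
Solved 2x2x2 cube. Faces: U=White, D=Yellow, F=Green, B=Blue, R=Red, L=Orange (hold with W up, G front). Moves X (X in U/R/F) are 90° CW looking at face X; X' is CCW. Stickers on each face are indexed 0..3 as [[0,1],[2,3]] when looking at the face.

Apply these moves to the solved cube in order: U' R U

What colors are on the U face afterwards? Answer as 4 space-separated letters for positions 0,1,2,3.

Answer: W W G O

Derivation:
After move 1 (U'): U=WWWW F=OOGG R=GGRR B=RRBB L=BBOO
After move 2 (R): R=RGRG U=WOWG F=OYGY D=YBYR B=WRWB
After move 3 (U): U=WWGO F=RGGY R=WRRG B=BBWB L=OYOO
Query: U face = WWGO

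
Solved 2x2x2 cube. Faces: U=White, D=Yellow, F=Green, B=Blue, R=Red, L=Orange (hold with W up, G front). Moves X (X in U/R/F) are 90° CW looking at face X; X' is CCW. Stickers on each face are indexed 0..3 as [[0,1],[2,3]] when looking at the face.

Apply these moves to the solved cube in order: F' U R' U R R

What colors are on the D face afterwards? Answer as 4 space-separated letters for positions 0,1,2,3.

Answer: O R Y B

Derivation:
After move 1 (F'): F=GGGG U=WWRR R=YRYR D=OOYY L=OWOW
After move 2 (U): U=RWRW F=YRGG R=BBYR B=OWBB L=GGOW
After move 3 (R'): R=BRBY U=RBRO F=YWGW D=ORYG B=YWOB
After move 4 (U): U=RROB F=BRGW R=YWBY B=GGOB L=YWOW
After move 5 (R): R=BYYW U=RROW F=BRGG D=OOYG B=BGRB
After move 6 (R): R=YBWY U=RROG F=BOGG D=ORYB B=WGRB
Query: D face = ORYB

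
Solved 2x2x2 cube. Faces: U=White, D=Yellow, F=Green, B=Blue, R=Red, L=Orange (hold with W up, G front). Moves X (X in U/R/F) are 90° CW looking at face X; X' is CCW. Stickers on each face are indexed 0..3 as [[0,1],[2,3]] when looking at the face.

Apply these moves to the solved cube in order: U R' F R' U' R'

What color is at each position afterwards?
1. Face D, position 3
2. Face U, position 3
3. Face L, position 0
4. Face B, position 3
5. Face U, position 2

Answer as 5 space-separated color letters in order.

After move 1 (U): U=WWWW F=RRGG R=BBRR B=OOBB L=GGOO
After move 2 (R'): R=BRBR U=WBWO F=RWGW D=YRYG B=YOYB
After move 3 (F): F=GRWW U=WBOG R=WROR D=BBYG L=GYOR
After move 4 (R'): R=RRWO U=WYOY F=GBWG D=BRYW B=GOBB
After move 5 (U'): U=YYWO F=GYWG R=GBWO B=RRBB L=GOOR
After move 6 (R'): R=BOGW U=YBWR F=GYWO D=BYYG B=WRRB
Query 1: D[3] = G
Query 2: U[3] = R
Query 3: L[0] = G
Query 4: B[3] = B
Query 5: U[2] = W

Answer: G R G B W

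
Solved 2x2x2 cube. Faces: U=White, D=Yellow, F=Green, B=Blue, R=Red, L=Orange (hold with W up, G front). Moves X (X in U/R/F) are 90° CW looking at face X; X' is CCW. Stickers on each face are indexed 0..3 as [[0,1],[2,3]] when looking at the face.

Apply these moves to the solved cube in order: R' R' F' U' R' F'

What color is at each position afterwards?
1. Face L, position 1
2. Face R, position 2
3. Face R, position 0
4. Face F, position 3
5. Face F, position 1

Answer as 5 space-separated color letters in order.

Answer: W O Y G R

Derivation:
After move 1 (R'): R=RRRR U=WBWB F=GWGW D=YGYG B=YBYB
After move 2 (R'): R=RRRR U=WYWY F=GBGB D=YWYW B=GBGB
After move 3 (F'): F=BBGG U=WYRR R=WRYR D=OOYW L=OYOW
After move 4 (U'): U=YRWR F=OYGG R=BBYR B=WRGB L=GBOW
After move 5 (R'): R=BRBY U=YGWW F=ORGR D=OYYG B=WROB
After move 6 (F'): F=RROG U=YGBB R=YROY D=BWYG L=GWOW
Query 1: L[1] = W
Query 2: R[2] = O
Query 3: R[0] = Y
Query 4: F[3] = G
Query 5: F[1] = R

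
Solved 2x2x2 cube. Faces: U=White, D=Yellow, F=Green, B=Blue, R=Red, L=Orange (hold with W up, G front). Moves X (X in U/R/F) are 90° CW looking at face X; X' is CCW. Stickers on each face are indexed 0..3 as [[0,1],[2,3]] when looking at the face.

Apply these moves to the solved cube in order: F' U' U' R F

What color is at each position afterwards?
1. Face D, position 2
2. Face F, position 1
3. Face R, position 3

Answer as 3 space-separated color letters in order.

After move 1 (F'): F=GGGG U=WWRR R=YRYR D=OOYY L=OWOW
After move 2 (U'): U=WRWR F=OWGG R=GGYR B=YRBB L=BBOW
After move 3 (U'): U=RRWW F=BBGG R=OWYR B=GGBB L=YROW
After move 4 (R): R=YORW U=RBWG F=BOGY D=OBYG B=WGRB
After move 5 (F): F=GBYO U=RBWR R=WOGW D=RYYG L=YOOB
Query 1: D[2] = Y
Query 2: F[1] = B
Query 3: R[3] = W

Answer: Y B W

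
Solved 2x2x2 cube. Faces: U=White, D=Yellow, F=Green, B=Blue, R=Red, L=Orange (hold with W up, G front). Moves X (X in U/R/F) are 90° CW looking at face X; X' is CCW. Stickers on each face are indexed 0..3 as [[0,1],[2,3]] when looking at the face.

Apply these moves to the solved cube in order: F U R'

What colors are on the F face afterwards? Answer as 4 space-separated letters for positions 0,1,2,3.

After move 1 (F): F=GGGG U=WWOO R=WRWR D=RRYY L=OYOY
After move 2 (U): U=OWOW F=WRGG R=BBWR B=OYBB L=GGOY
After move 3 (R'): R=BRBW U=OBOO F=WWGW D=RRYG B=YYRB
Query: F face = WWGW

Answer: W W G W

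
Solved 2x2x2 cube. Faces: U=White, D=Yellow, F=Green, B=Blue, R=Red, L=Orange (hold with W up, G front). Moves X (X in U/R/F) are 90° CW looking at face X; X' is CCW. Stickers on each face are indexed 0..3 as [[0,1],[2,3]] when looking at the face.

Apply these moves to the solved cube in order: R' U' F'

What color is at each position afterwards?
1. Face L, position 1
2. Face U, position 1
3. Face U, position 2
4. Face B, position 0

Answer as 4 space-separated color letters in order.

Answer: W B G R

Derivation:
After move 1 (R'): R=RRRR U=WBWB F=GWGW D=YGYG B=YBYB
After move 2 (U'): U=BBWW F=OOGW R=GWRR B=RRYB L=YBOO
After move 3 (F'): F=OWOG U=BBGR R=GWYR D=BOYG L=YWOW
Query 1: L[1] = W
Query 2: U[1] = B
Query 3: U[2] = G
Query 4: B[0] = R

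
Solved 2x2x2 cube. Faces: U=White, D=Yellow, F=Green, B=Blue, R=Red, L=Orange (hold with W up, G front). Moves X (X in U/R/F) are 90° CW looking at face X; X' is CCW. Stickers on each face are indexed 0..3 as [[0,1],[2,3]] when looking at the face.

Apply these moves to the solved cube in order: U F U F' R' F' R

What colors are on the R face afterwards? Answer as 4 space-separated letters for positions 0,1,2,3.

Answer: R R R R

Derivation:
After move 1 (U): U=WWWW F=RRGG R=BBRR B=OOBB L=GGOO
After move 2 (F): F=GRGR U=WWOG R=WBWR D=RBYY L=GYOY
After move 3 (U): U=OWGW F=WBGR R=OOWR B=GYBB L=GROY
After move 4 (F'): F=BRWG U=OWOW R=BORR D=RYYY L=GWOG
After move 5 (R'): R=ORBR U=OBOG F=BWWW D=RRYG B=YYYB
After move 6 (F'): F=WWBW U=OBOB R=RRRR D=WGYG L=GGOO
After move 7 (R): R=RRRR U=OWOW F=WGBG D=WYYY B=BYBB
Query: R face = RRRR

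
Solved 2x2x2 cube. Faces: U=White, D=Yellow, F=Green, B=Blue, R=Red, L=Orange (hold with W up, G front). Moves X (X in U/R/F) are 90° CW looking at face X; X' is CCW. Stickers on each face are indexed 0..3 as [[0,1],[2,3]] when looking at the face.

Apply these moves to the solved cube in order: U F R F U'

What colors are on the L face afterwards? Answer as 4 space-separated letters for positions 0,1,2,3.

After move 1 (U): U=WWWW F=RRGG R=BBRR B=OOBB L=GGOO
After move 2 (F): F=GRGR U=WWOG R=WBWR D=RBYY L=GYOY
After move 3 (R): R=WWRB U=WROR F=GBGY D=RBYO B=GOWB
After move 4 (F): F=GGYB U=WRYY R=OWRB D=RWYO L=GROB
After move 5 (U'): U=RYWY F=GRYB R=GGRB B=OWWB L=GOOB
Query: L face = GOOB

Answer: G O O B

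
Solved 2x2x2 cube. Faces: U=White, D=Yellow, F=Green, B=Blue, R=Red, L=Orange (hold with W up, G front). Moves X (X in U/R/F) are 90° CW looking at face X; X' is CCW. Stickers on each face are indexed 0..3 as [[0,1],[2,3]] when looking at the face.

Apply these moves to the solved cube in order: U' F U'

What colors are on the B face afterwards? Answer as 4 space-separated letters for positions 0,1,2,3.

After move 1 (U'): U=WWWW F=OOGG R=GGRR B=RRBB L=BBOO
After move 2 (F): F=GOGO U=WWOB R=WGWR D=RGYY L=BYOY
After move 3 (U'): U=WBWO F=BYGO R=GOWR B=WGBB L=RROY
Query: B face = WGBB

Answer: W G B B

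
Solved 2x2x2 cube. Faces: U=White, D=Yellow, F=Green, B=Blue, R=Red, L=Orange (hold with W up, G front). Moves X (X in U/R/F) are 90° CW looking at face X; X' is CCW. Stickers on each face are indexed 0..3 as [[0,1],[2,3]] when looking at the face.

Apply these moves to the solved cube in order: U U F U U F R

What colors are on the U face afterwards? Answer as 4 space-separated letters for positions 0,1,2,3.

After move 1 (U): U=WWWW F=RRGG R=BBRR B=OOBB L=GGOO
After move 2 (U): U=WWWW F=BBGG R=OORR B=GGBB L=RROO
After move 3 (F): F=GBGB U=WWOR R=WOWR D=ROYY L=RYOY
After move 4 (U): U=OWRW F=WOGB R=GGWR B=RYBB L=GBOY
After move 5 (U): U=ROWW F=GGGB R=RYWR B=GBBB L=WOOY
After move 6 (F): F=GGBG U=ROYO R=WYWR D=WRYY L=WROO
After move 7 (R): R=WWRY U=RGYG F=GRBY D=WBYG B=OBOB
Query: U face = RGYG

Answer: R G Y G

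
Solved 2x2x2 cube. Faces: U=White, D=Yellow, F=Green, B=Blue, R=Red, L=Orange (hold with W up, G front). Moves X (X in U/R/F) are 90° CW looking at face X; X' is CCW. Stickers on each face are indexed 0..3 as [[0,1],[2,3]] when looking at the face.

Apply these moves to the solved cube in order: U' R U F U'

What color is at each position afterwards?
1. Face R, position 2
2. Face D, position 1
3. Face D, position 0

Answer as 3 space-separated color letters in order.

Answer: O W R

Derivation:
After move 1 (U'): U=WWWW F=OOGG R=GGRR B=RRBB L=BBOO
After move 2 (R): R=RGRG U=WOWG F=OYGY D=YBYR B=WRWB
After move 3 (U): U=WWGO F=RGGY R=WRRG B=BBWB L=OYOO
After move 4 (F): F=GRYG U=WWOY R=GROG D=RWYR L=OYOB
After move 5 (U'): U=WYWO F=OYYG R=GROG B=GRWB L=BBOB
Query 1: R[2] = O
Query 2: D[1] = W
Query 3: D[0] = R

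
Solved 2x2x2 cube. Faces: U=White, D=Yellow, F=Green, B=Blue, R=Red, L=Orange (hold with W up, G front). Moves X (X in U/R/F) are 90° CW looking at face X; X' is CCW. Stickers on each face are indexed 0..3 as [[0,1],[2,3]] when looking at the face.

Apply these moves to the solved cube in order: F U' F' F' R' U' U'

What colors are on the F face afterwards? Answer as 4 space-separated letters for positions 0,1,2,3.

Answer: Y R Y R

Derivation:
After move 1 (F): F=GGGG U=WWOO R=WRWR D=RRYY L=OYOY
After move 2 (U'): U=WOWO F=OYGG R=GGWR B=WRBB L=BBOY
After move 3 (F'): F=YGOG U=WOGW R=RGRR D=BYYY L=BOOW
After move 4 (F'): F=GGYO U=WORR R=YGBR D=OWYY L=BWOG
After move 5 (R'): R=GRYB U=WBRW F=GOYR D=OGYO B=YRWB
After move 6 (U'): U=BWWR F=BWYR R=GOYB B=GRWB L=YROG
After move 7 (U'): U=WRBW F=YRYR R=BWYB B=GOWB L=GROG
Query: F face = YRYR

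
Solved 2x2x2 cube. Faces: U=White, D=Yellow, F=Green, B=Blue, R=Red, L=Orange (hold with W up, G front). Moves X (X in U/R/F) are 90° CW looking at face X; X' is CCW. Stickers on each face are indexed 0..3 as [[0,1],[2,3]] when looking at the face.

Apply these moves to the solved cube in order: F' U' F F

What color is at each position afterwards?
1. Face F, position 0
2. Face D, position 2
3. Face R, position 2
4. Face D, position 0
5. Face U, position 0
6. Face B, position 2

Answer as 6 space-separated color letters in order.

Answer: G Y B R W B

Derivation:
After move 1 (F'): F=GGGG U=WWRR R=YRYR D=OOYY L=OWOW
After move 2 (U'): U=WRWR F=OWGG R=GGYR B=YRBB L=BBOW
After move 3 (F): F=GOGW U=WRWB R=WGRR D=YGYY L=BOOO
After move 4 (F): F=GGWO U=WROO R=WGBR D=RWYY L=BYOG
Query 1: F[0] = G
Query 2: D[2] = Y
Query 3: R[2] = B
Query 4: D[0] = R
Query 5: U[0] = W
Query 6: B[2] = B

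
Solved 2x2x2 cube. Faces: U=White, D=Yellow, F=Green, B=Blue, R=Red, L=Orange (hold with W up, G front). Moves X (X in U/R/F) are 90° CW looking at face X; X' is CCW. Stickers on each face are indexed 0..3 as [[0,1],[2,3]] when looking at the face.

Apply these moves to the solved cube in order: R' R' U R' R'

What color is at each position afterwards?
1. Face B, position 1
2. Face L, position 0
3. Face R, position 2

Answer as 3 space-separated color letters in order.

After move 1 (R'): R=RRRR U=WBWB F=GWGW D=YGYG B=YBYB
After move 2 (R'): R=RRRR U=WYWY F=GBGB D=YWYW B=GBGB
After move 3 (U): U=WWYY F=RRGB R=GBRR B=OOGB L=GBOO
After move 4 (R'): R=BRGR U=WGYO F=RWGY D=YRYB B=WOWB
After move 5 (R'): R=RRBG U=WWYW F=RGGO D=YWYY B=BORB
Query 1: B[1] = O
Query 2: L[0] = G
Query 3: R[2] = B

Answer: O G B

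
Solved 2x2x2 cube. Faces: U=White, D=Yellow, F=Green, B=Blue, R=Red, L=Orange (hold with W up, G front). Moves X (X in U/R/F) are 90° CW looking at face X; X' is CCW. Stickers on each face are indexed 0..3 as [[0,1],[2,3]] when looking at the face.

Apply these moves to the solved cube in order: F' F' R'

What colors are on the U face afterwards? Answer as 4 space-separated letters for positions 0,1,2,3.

After move 1 (F'): F=GGGG U=WWRR R=YRYR D=OOYY L=OWOW
After move 2 (F'): F=GGGG U=WWYY R=OROR D=WWYY L=OROR
After move 3 (R'): R=RROO U=WBYB F=GWGY D=WGYG B=YBWB
Query: U face = WBYB

Answer: W B Y B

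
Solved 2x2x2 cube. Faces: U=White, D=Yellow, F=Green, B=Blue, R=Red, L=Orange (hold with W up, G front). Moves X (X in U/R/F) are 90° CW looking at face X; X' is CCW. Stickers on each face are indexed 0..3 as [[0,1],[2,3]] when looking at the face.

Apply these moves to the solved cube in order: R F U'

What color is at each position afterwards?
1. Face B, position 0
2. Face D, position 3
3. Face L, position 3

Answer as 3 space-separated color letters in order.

Answer: W B B

Derivation:
After move 1 (R): R=RRRR U=WGWG F=GYGY D=YBYB B=WBWB
After move 2 (F): F=GGYY U=WGOO R=WRGR D=RRYB L=OYOB
After move 3 (U'): U=GOWO F=OYYY R=GGGR B=WRWB L=WBOB
Query 1: B[0] = W
Query 2: D[3] = B
Query 3: L[3] = B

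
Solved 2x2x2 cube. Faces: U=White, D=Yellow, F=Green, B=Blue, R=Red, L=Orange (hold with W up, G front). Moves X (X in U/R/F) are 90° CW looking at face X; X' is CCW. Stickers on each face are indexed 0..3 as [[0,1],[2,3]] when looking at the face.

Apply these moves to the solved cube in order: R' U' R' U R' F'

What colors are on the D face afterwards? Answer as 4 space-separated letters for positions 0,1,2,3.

After move 1 (R'): R=RRRR U=WBWB F=GWGW D=YGYG B=YBYB
After move 2 (U'): U=BBWW F=OOGW R=GWRR B=RRYB L=YBOO
After move 3 (R'): R=WRGR U=BYWR F=OBGW D=YOYW B=GRGB
After move 4 (U): U=WBRY F=WRGW R=GRGR B=YBGB L=OBOO
After move 5 (R'): R=RRGG U=WGRY F=WBGY D=YRYW B=WBOB
After move 6 (F'): F=BYWG U=WGRG R=RRYG D=BOYW L=OYOR
Query: D face = BOYW

Answer: B O Y W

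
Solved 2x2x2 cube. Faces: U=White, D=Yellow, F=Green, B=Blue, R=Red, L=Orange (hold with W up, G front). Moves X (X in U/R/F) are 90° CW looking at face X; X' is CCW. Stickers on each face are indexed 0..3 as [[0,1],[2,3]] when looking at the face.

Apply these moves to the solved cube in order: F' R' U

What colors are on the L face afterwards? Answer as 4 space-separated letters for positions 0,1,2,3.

Answer: G W O W

Derivation:
After move 1 (F'): F=GGGG U=WWRR R=YRYR D=OOYY L=OWOW
After move 2 (R'): R=RRYY U=WBRB F=GWGR D=OGYG B=YBOB
After move 3 (U): U=RWBB F=RRGR R=YBYY B=OWOB L=GWOW
Query: L face = GWOW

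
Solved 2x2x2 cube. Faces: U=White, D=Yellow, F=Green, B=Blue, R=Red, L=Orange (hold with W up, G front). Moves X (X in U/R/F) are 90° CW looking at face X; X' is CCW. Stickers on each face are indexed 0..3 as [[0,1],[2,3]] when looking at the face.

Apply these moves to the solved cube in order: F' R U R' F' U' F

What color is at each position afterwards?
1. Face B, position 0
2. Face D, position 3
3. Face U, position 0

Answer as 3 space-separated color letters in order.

After move 1 (F'): F=GGGG U=WWRR R=YRYR D=OOYY L=OWOW
After move 2 (R): R=YYRR U=WGRG F=GOGY D=OBYB B=RBWB
After move 3 (U): U=RWGG F=YYGY R=RBRR B=OWWB L=GOOW
After move 4 (R'): R=BRRR U=RWGO F=YWGG D=OYYY B=BWBB
After move 5 (F'): F=WGYG U=RWBR R=YROR D=OWYY L=GOOG
After move 6 (U'): U=WRRB F=GOYG R=WGOR B=YRBB L=BWOG
After move 7 (F): F=YGGO U=WRGW R=RGBR D=OWYY L=BOOW
Query 1: B[0] = Y
Query 2: D[3] = Y
Query 3: U[0] = W

Answer: Y Y W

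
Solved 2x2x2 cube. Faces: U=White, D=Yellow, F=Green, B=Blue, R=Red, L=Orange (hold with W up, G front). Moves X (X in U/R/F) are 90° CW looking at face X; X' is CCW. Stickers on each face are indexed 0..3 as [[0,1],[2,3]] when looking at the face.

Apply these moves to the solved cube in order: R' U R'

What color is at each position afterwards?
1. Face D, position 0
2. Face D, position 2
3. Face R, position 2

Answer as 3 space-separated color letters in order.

Answer: Y Y Y

Derivation:
After move 1 (R'): R=RRRR U=WBWB F=GWGW D=YGYG B=YBYB
After move 2 (U): U=WWBB F=RRGW R=YBRR B=OOYB L=GWOO
After move 3 (R'): R=BRYR U=WYBO F=RWGB D=YRYW B=GOGB
Query 1: D[0] = Y
Query 2: D[2] = Y
Query 3: R[2] = Y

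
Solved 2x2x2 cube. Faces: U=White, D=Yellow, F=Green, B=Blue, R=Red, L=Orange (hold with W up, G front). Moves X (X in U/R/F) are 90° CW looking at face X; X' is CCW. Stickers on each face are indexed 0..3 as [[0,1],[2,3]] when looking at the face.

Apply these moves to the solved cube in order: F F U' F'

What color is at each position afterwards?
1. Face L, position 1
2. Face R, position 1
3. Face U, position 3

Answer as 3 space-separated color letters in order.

Answer: Y G O

Derivation:
After move 1 (F): F=GGGG U=WWOO R=WRWR D=RRYY L=OYOY
After move 2 (F): F=GGGG U=WWYY R=OROR D=WWYY L=OROR
After move 3 (U'): U=WYWY F=ORGG R=GGOR B=ORBB L=BBOR
After move 4 (F'): F=RGOG U=WYGO R=WGWR D=BRYY L=BYOW
Query 1: L[1] = Y
Query 2: R[1] = G
Query 3: U[3] = O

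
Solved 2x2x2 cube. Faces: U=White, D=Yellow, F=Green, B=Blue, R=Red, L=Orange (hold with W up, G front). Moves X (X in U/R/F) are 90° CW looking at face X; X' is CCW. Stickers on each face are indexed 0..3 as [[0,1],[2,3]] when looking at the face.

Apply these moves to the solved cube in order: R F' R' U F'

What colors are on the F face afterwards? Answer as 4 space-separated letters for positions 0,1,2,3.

Answer: R R R G

Derivation:
After move 1 (R): R=RRRR U=WGWG F=GYGY D=YBYB B=WBWB
After move 2 (F'): F=YYGG U=WGRR R=BRYR D=OOYB L=OGOW
After move 3 (R'): R=RRBY U=WWRW F=YGGR D=OYYG B=BBOB
After move 4 (U): U=RWWW F=RRGR R=BBBY B=OGOB L=YGOW
After move 5 (F'): F=RRRG U=RWBB R=YBOY D=GWYG L=YWOW
Query: F face = RRRG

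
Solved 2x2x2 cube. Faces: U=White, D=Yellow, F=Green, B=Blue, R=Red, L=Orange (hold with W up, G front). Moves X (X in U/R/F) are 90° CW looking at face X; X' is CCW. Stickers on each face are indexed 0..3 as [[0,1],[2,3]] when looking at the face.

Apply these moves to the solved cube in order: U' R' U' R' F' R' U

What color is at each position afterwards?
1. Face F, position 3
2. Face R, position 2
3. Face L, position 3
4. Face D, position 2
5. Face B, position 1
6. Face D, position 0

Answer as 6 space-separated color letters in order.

After move 1 (U'): U=WWWW F=OOGG R=GGRR B=RRBB L=BBOO
After move 2 (R'): R=GRGR U=WBWR F=OWGW D=YOYG B=YRYB
After move 3 (U'): U=BRWW F=BBGW R=OWGR B=GRYB L=YROO
After move 4 (R'): R=WROG U=BYWG F=BRGW D=YBYW B=GROB
After move 5 (F'): F=RWBG U=BYWO R=BRYG D=ROYW L=YGOW
After move 6 (R'): R=RGBY U=BOWG F=RYBO D=RWYG B=WROB
After move 7 (U): U=WBGO F=RGBO R=WRBY B=YGOB L=RYOW
Query 1: F[3] = O
Query 2: R[2] = B
Query 3: L[3] = W
Query 4: D[2] = Y
Query 5: B[1] = G
Query 6: D[0] = R

Answer: O B W Y G R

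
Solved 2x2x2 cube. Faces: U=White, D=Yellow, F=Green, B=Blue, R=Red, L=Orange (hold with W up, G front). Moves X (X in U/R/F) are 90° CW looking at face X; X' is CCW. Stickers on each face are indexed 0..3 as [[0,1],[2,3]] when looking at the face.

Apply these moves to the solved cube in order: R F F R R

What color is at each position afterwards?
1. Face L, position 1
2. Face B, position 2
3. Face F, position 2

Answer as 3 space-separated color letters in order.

Answer: R G Y

Derivation:
After move 1 (R): R=RRRR U=WGWG F=GYGY D=YBYB B=WBWB
After move 2 (F): F=GGYY U=WGOO R=WRGR D=RRYB L=OYOB
After move 3 (F): F=YGYG U=WGBY R=OROR D=GWYB L=OROR
After move 4 (R): R=OORR U=WGBG F=YWYB D=GWYW B=YBGB
After move 5 (R): R=RORO U=WWBB F=YWYW D=GGYY B=GBGB
Query 1: L[1] = R
Query 2: B[2] = G
Query 3: F[2] = Y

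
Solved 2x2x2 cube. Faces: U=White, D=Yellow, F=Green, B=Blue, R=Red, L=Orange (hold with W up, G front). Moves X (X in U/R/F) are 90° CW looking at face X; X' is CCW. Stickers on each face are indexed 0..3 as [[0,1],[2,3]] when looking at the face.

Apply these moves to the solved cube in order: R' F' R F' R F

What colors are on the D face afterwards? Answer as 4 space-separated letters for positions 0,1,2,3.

After move 1 (R'): R=RRRR U=WBWB F=GWGW D=YGYG B=YBYB
After move 2 (F'): F=WWGG U=WBRR R=GRYR D=OOYG L=OBOW
After move 3 (R): R=YGRR U=WWRG F=WOGG D=OYYY B=RBBB
After move 4 (F'): F=OGWG U=WWYR R=YGOR D=BWYY L=OGOR
After move 5 (R): R=OYRG U=WGYG F=OWWY D=BBYR B=RBWB
After move 6 (F): F=WOYW U=WGRG R=YYGG D=ROYR L=OBOB
Query: D face = ROYR

Answer: R O Y R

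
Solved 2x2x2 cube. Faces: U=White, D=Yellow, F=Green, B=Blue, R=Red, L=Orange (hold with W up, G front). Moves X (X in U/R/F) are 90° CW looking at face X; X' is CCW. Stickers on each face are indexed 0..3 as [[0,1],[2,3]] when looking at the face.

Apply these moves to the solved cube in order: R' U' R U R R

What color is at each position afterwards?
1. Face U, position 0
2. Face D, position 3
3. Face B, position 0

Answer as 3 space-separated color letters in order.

After move 1 (R'): R=RRRR U=WBWB F=GWGW D=YGYG B=YBYB
After move 2 (U'): U=BBWW F=OOGW R=GWRR B=RRYB L=YBOO
After move 3 (R): R=RGRW U=BOWW F=OGGG D=YYYR B=WRBB
After move 4 (U): U=WBWO F=RGGG R=WRRW B=YBBB L=OGOO
After move 5 (R): R=RWWR U=WGWG F=RYGR D=YBYY B=OBBB
After move 6 (R): R=WRRW U=WYWR F=RBGY D=YBYO B=GBGB
Query 1: U[0] = W
Query 2: D[3] = O
Query 3: B[0] = G

Answer: W O G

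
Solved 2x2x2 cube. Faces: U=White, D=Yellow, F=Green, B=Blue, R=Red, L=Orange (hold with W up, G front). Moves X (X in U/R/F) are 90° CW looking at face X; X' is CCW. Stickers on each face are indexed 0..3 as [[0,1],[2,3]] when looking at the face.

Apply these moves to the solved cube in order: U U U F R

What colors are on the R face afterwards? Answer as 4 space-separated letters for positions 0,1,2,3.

After move 1 (U): U=WWWW F=RRGG R=BBRR B=OOBB L=GGOO
After move 2 (U): U=WWWW F=BBGG R=OORR B=GGBB L=RROO
After move 3 (U): U=WWWW F=OOGG R=GGRR B=RRBB L=BBOO
After move 4 (F): F=GOGO U=WWOB R=WGWR D=RGYY L=BYOY
After move 5 (R): R=WWRG U=WOOO F=GGGY D=RBYR B=BRWB
Query: R face = WWRG

Answer: W W R G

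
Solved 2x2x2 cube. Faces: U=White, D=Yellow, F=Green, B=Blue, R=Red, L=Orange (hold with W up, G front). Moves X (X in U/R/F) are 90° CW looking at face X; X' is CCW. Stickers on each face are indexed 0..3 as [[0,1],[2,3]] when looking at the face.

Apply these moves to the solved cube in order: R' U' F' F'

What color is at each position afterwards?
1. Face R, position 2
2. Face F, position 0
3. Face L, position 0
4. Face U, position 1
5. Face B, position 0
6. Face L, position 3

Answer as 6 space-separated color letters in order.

Answer: B W Y B R G

Derivation:
After move 1 (R'): R=RRRR U=WBWB F=GWGW D=YGYG B=YBYB
After move 2 (U'): U=BBWW F=OOGW R=GWRR B=RRYB L=YBOO
After move 3 (F'): F=OWOG U=BBGR R=GWYR D=BOYG L=YWOW
After move 4 (F'): F=WGOO U=BBGY R=OWBR D=WWYG L=YROG
Query 1: R[2] = B
Query 2: F[0] = W
Query 3: L[0] = Y
Query 4: U[1] = B
Query 5: B[0] = R
Query 6: L[3] = G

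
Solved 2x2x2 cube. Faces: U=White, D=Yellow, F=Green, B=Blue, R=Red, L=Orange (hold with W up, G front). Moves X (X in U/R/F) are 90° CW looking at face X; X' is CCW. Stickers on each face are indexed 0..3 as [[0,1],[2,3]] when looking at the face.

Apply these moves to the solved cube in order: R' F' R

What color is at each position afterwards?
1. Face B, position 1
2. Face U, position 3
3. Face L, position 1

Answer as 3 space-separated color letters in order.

After move 1 (R'): R=RRRR U=WBWB F=GWGW D=YGYG B=YBYB
After move 2 (F'): F=WWGG U=WBRR R=GRYR D=OOYG L=OBOW
After move 3 (R): R=YGRR U=WWRG F=WOGG D=OYYY B=RBBB
Query 1: B[1] = B
Query 2: U[3] = G
Query 3: L[1] = B

Answer: B G B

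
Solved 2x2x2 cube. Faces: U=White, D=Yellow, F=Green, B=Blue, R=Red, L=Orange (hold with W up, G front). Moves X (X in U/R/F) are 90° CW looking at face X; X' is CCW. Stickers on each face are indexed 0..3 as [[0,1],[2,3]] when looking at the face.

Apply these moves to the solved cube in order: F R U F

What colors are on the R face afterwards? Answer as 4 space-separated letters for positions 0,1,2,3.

After move 1 (F): F=GGGG U=WWOO R=WRWR D=RRYY L=OYOY
After move 2 (R): R=WWRR U=WGOG F=GRGY D=RBYB B=OBWB
After move 3 (U): U=OWGG F=WWGY R=OBRR B=OYWB L=GROY
After move 4 (F): F=GWYW U=OWYR R=GBGR D=ROYB L=GROB
Query: R face = GBGR

Answer: G B G R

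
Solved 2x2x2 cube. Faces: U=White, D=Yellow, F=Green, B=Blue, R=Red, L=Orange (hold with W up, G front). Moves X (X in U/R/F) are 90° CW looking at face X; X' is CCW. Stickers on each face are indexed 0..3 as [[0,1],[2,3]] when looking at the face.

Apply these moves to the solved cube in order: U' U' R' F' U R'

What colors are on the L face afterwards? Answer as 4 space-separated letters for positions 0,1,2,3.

After move 1 (U'): U=WWWW F=OOGG R=GGRR B=RRBB L=BBOO
After move 2 (U'): U=WWWW F=BBGG R=OORR B=GGBB L=RROO
After move 3 (R'): R=OROR U=WBWG F=BWGW D=YBYG B=YGYB
After move 4 (F'): F=WWBG U=WBOO R=BRYR D=ROYG L=RGOW
After move 5 (U): U=OWOB F=BRBG R=YGYR B=RGYB L=WWOW
After move 6 (R'): R=GRYY U=OYOR F=BWBB D=RRYG B=GGOB
Query: L face = WWOW

Answer: W W O W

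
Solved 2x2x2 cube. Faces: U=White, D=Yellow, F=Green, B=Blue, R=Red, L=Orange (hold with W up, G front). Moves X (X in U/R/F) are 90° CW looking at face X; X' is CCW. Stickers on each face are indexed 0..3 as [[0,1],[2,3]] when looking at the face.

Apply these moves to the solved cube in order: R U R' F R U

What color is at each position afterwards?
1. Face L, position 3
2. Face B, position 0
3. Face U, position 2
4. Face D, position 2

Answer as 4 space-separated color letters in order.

Answer: R G W Y

Derivation:
After move 1 (R): R=RRRR U=WGWG F=GYGY D=YBYB B=WBWB
After move 2 (U): U=WWGG F=RRGY R=WBRR B=OOWB L=GYOO
After move 3 (R'): R=BRWR U=WWGO F=RWGG D=YRYY B=BOBB
After move 4 (F): F=GRGW U=WWOY R=GROR D=WBYY L=GYOR
After move 5 (R): R=OGRR U=WROW F=GBGY D=WBYB B=YOWB
After move 6 (U): U=OWWR F=OGGY R=YORR B=GYWB L=GBOR
Query 1: L[3] = R
Query 2: B[0] = G
Query 3: U[2] = W
Query 4: D[2] = Y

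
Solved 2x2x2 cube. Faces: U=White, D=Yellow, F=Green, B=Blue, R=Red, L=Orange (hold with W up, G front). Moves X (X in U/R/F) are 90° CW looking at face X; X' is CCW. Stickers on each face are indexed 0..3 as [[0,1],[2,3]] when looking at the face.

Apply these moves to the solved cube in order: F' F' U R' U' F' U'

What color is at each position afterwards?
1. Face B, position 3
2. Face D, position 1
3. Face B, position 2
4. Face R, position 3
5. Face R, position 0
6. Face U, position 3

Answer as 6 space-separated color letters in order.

After move 1 (F'): F=GGGG U=WWRR R=YRYR D=OOYY L=OWOW
After move 2 (F'): F=GGGG U=WWYY R=OROR D=WWYY L=OROR
After move 3 (U): U=YWYW F=ORGG R=BBOR B=ORBB L=GGOR
After move 4 (R'): R=BRBO U=YBYO F=OWGW D=WRYG B=YRWB
After move 5 (U'): U=BOYY F=GGGW R=OWBO B=BRWB L=YROR
After move 6 (F'): F=GWGG U=BOOB R=RWWO D=RRYG L=YYOY
After move 7 (U'): U=OBBO F=YYGG R=GWWO B=RWWB L=BROY
Query 1: B[3] = B
Query 2: D[1] = R
Query 3: B[2] = W
Query 4: R[3] = O
Query 5: R[0] = G
Query 6: U[3] = O

Answer: B R W O G O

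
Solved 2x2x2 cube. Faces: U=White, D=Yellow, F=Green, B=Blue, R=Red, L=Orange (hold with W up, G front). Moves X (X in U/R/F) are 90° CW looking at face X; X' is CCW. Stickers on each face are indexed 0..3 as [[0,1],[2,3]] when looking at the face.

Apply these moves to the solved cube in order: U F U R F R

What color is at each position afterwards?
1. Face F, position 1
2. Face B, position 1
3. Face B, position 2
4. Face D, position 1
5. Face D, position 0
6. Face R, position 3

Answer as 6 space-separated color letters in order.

Answer: W Y B W R O

Derivation:
After move 1 (U): U=WWWW F=RRGG R=BBRR B=OOBB L=GGOO
After move 2 (F): F=GRGR U=WWOG R=WBWR D=RBYY L=GYOY
After move 3 (U): U=OWGW F=WBGR R=OOWR B=GYBB L=GROY
After move 4 (R): R=WORO U=OBGR F=WBGY D=RBYG B=WYWB
After move 5 (F): F=GWYB U=OBYR R=GORO D=RWYG L=GROB
After move 6 (R): R=RGOO U=OWYB F=GWYG D=RWYW B=RYBB
Query 1: F[1] = W
Query 2: B[1] = Y
Query 3: B[2] = B
Query 4: D[1] = W
Query 5: D[0] = R
Query 6: R[3] = O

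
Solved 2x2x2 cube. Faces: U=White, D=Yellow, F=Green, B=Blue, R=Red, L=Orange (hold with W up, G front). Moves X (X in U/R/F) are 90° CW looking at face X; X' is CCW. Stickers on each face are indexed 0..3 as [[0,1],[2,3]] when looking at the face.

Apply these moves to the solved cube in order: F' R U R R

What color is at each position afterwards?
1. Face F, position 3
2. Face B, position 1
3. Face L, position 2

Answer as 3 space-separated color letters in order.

After move 1 (F'): F=GGGG U=WWRR R=YRYR D=OOYY L=OWOW
After move 2 (R): R=YYRR U=WGRG F=GOGY D=OBYB B=RBWB
After move 3 (U): U=RWGG F=YYGY R=RBRR B=OWWB L=GOOW
After move 4 (R): R=RRRB U=RYGY F=YBGB D=OWYO B=GWWB
After move 5 (R): R=RRBR U=RBGB F=YWGO D=OWYG B=YWYB
Query 1: F[3] = O
Query 2: B[1] = W
Query 3: L[2] = O

Answer: O W O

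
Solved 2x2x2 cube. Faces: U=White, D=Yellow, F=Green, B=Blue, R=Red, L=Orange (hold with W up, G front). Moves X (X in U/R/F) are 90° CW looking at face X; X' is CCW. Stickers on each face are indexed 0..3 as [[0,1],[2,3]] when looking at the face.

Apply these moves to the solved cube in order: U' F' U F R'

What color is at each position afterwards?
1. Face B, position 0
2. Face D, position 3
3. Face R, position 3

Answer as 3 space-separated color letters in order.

Answer: Y G W

Derivation:
After move 1 (U'): U=WWWW F=OOGG R=GGRR B=RRBB L=BBOO
After move 2 (F'): F=OGOG U=WWGR R=YGYR D=BOYY L=BWOW
After move 3 (U): U=GWRW F=YGOG R=RRYR B=BWBB L=OGOW
After move 4 (F): F=OYGG U=GWWG R=RRWR D=YRYY L=OBOO
After move 5 (R'): R=RRRW U=GBWB F=OWGG D=YYYG B=YWRB
Query 1: B[0] = Y
Query 2: D[3] = G
Query 3: R[3] = W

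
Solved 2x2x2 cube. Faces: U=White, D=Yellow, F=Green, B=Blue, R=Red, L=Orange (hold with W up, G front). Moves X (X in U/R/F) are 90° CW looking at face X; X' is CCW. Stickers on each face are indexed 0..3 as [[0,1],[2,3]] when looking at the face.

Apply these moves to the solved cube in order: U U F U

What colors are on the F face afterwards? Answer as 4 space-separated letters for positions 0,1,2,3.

After move 1 (U): U=WWWW F=RRGG R=BBRR B=OOBB L=GGOO
After move 2 (U): U=WWWW F=BBGG R=OORR B=GGBB L=RROO
After move 3 (F): F=GBGB U=WWOR R=WOWR D=ROYY L=RYOY
After move 4 (U): U=OWRW F=WOGB R=GGWR B=RYBB L=GBOY
Query: F face = WOGB

Answer: W O G B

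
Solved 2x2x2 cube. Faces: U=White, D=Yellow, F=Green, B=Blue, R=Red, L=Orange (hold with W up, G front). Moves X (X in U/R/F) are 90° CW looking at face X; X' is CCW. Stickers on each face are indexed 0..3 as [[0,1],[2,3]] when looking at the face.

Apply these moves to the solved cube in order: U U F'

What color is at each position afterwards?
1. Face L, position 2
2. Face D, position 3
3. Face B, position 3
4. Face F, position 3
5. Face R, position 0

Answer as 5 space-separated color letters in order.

After move 1 (U): U=WWWW F=RRGG R=BBRR B=OOBB L=GGOO
After move 2 (U): U=WWWW F=BBGG R=OORR B=GGBB L=RROO
After move 3 (F'): F=BGBG U=WWOR R=YOYR D=ROYY L=RWOW
Query 1: L[2] = O
Query 2: D[3] = Y
Query 3: B[3] = B
Query 4: F[3] = G
Query 5: R[0] = Y

Answer: O Y B G Y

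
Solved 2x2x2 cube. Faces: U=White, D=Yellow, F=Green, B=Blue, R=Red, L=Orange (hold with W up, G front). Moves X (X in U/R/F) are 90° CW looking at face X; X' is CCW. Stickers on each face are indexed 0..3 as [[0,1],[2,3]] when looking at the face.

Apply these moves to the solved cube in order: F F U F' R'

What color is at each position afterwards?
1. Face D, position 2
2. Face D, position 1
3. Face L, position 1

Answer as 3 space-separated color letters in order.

Answer: Y G W

Derivation:
After move 1 (F): F=GGGG U=WWOO R=WRWR D=RRYY L=OYOY
After move 2 (F): F=GGGG U=WWYY R=OROR D=WWYY L=OROR
After move 3 (U): U=YWYW F=ORGG R=BBOR B=ORBB L=GGOR
After move 4 (F'): F=RGOG U=YWBO R=WBWR D=GRYY L=GWOY
After move 5 (R'): R=BRWW U=YBBO F=RWOO D=GGYG B=YRRB
Query 1: D[2] = Y
Query 2: D[1] = G
Query 3: L[1] = W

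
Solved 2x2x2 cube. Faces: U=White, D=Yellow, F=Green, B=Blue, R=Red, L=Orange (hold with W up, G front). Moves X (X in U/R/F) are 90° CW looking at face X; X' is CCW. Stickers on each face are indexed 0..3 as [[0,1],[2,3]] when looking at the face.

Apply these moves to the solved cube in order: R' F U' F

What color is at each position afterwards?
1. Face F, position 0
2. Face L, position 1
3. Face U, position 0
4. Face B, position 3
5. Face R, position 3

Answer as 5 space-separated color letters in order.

Answer: W R B B R

Derivation:
After move 1 (R'): R=RRRR U=WBWB F=GWGW D=YGYG B=YBYB
After move 2 (F): F=GGWW U=WBOO R=WRBR D=RRYG L=OYOG
After move 3 (U'): U=BOWO F=OYWW R=GGBR B=WRYB L=YBOG
After move 4 (F): F=WOWY U=BOGB R=WGOR D=BGYG L=YROR
Query 1: F[0] = W
Query 2: L[1] = R
Query 3: U[0] = B
Query 4: B[3] = B
Query 5: R[3] = R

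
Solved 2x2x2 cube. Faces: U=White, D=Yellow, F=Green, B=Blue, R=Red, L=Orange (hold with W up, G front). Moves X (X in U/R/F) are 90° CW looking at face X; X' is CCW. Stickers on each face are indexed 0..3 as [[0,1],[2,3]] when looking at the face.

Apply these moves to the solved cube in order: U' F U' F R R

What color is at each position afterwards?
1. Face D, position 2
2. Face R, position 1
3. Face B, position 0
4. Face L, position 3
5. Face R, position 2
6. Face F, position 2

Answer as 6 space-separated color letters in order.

Answer: Y O Y G O O

Derivation:
After move 1 (U'): U=WWWW F=OOGG R=GGRR B=RRBB L=BBOO
After move 2 (F): F=GOGO U=WWOB R=WGWR D=RGYY L=BYOY
After move 3 (U'): U=WBWO F=BYGO R=GOWR B=WGBB L=RROY
After move 4 (F): F=GBOY U=WBYR R=WOOR D=WGYY L=RROG
After move 5 (R): R=OWRO U=WBYY F=GGOY D=WBYW B=RGBB
After move 6 (R): R=ROOW U=WGYY F=GBOW D=WBYR B=YGBB
Query 1: D[2] = Y
Query 2: R[1] = O
Query 3: B[0] = Y
Query 4: L[3] = G
Query 5: R[2] = O
Query 6: F[2] = O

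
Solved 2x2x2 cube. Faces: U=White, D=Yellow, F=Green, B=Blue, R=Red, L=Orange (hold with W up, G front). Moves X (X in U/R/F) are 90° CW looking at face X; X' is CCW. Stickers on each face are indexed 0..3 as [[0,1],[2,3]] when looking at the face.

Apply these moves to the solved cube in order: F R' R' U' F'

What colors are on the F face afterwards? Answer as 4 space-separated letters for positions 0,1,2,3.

After move 1 (F): F=GGGG U=WWOO R=WRWR D=RRYY L=OYOY
After move 2 (R'): R=RRWW U=WBOB F=GWGO D=RGYG B=YBRB
After move 3 (R'): R=RWRW U=WROY F=GBGB D=RWYO B=GBGB
After move 4 (U'): U=RYWO F=OYGB R=GBRW B=RWGB L=GBOY
After move 5 (F'): F=YBOG U=RYGR R=WBRW D=BYYO L=GOOW
Query: F face = YBOG

Answer: Y B O G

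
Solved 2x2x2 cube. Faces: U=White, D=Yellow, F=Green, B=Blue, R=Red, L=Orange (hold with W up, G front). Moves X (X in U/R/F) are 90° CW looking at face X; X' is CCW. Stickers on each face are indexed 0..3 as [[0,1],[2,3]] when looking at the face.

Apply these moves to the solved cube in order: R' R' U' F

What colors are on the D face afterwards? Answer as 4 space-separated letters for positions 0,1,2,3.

After move 1 (R'): R=RRRR U=WBWB F=GWGW D=YGYG B=YBYB
After move 2 (R'): R=RRRR U=WYWY F=GBGB D=YWYW B=GBGB
After move 3 (U'): U=YYWW F=OOGB R=GBRR B=RRGB L=GBOO
After move 4 (F): F=GOBO U=YYOB R=WBWR D=RGYW L=GYOW
Query: D face = RGYW

Answer: R G Y W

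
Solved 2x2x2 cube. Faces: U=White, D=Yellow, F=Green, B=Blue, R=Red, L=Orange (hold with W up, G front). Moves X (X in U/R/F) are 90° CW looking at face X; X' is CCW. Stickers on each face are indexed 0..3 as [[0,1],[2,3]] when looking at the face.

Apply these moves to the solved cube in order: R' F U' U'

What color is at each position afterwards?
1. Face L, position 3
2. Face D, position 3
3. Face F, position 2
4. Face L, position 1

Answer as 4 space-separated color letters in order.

After move 1 (R'): R=RRRR U=WBWB F=GWGW D=YGYG B=YBYB
After move 2 (F): F=GGWW U=WBOO R=WRBR D=RRYG L=OYOG
After move 3 (U'): U=BOWO F=OYWW R=GGBR B=WRYB L=YBOG
After move 4 (U'): U=OOBW F=YBWW R=OYBR B=GGYB L=WROG
Query 1: L[3] = G
Query 2: D[3] = G
Query 3: F[2] = W
Query 4: L[1] = R

Answer: G G W R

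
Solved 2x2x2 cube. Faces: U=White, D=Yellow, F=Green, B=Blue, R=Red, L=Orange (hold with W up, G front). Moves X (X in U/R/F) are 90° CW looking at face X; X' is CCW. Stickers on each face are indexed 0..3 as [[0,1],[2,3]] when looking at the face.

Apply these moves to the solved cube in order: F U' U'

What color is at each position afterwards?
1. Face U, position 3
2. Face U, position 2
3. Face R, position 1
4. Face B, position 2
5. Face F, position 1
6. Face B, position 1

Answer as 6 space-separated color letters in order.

Answer: W W Y B B G

Derivation:
After move 1 (F): F=GGGG U=WWOO R=WRWR D=RRYY L=OYOY
After move 2 (U'): U=WOWO F=OYGG R=GGWR B=WRBB L=BBOY
After move 3 (U'): U=OOWW F=BBGG R=OYWR B=GGBB L=WROY
Query 1: U[3] = W
Query 2: U[2] = W
Query 3: R[1] = Y
Query 4: B[2] = B
Query 5: F[1] = B
Query 6: B[1] = G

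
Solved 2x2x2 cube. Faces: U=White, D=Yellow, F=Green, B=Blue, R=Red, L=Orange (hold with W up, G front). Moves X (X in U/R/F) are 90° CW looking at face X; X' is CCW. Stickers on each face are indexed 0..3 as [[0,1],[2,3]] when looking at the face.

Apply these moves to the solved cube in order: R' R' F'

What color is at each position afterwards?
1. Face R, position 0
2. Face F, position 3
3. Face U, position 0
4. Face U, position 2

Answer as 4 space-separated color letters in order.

After move 1 (R'): R=RRRR U=WBWB F=GWGW D=YGYG B=YBYB
After move 2 (R'): R=RRRR U=WYWY F=GBGB D=YWYW B=GBGB
After move 3 (F'): F=BBGG U=WYRR R=WRYR D=OOYW L=OYOW
Query 1: R[0] = W
Query 2: F[3] = G
Query 3: U[0] = W
Query 4: U[2] = R

Answer: W G W R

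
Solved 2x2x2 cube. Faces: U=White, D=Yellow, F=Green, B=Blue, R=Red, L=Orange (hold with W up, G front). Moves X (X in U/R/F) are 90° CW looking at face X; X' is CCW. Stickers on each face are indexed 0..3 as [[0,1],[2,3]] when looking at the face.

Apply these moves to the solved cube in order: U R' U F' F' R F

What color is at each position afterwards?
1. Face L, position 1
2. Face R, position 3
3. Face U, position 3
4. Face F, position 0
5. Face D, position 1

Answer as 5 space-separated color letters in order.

After move 1 (U): U=WWWW F=RRGG R=BBRR B=OOBB L=GGOO
After move 2 (R'): R=BRBR U=WBWO F=RWGW D=YRYG B=YOYB
After move 3 (U): U=WWOB F=BRGW R=YOBR B=GGYB L=RWOO
After move 4 (F'): F=RWBG U=WWYB R=ROYR D=WOYG L=RBOO
After move 5 (F'): F=WGRB U=WWRY R=OOWR D=BOYG L=RBOY
After move 6 (R): R=WORO U=WGRB F=WORG D=BYYG B=YGWB
After move 7 (F): F=RWGO U=WGYB R=ROBO D=RWYG L=RBOY
Query 1: L[1] = B
Query 2: R[3] = O
Query 3: U[3] = B
Query 4: F[0] = R
Query 5: D[1] = W

Answer: B O B R W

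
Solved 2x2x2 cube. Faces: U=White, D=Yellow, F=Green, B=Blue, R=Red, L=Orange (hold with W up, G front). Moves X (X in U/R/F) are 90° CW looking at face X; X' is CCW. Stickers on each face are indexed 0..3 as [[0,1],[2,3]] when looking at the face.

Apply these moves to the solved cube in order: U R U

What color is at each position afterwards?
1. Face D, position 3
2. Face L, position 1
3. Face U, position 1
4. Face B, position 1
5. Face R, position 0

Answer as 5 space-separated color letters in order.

Answer: O Y W G W

Derivation:
After move 1 (U): U=WWWW F=RRGG R=BBRR B=OOBB L=GGOO
After move 2 (R): R=RBRB U=WRWG F=RYGY D=YBYO B=WOWB
After move 3 (U): U=WWGR F=RBGY R=WORB B=GGWB L=RYOO
Query 1: D[3] = O
Query 2: L[1] = Y
Query 3: U[1] = W
Query 4: B[1] = G
Query 5: R[0] = W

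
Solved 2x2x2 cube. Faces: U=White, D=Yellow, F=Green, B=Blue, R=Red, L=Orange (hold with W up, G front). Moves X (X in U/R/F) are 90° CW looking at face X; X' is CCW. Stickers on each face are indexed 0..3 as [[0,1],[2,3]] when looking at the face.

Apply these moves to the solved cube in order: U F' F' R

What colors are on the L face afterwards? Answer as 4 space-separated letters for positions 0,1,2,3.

Answer: G R O B

Derivation:
After move 1 (U): U=WWWW F=RRGG R=BBRR B=OOBB L=GGOO
After move 2 (F'): F=RGRG U=WWBR R=YBYR D=GOYY L=GWOW
After move 3 (F'): F=GGRR U=WWYY R=OBGR D=WWYY L=GROB
After move 4 (R): R=GORB U=WGYR F=GWRY D=WBYO B=YOWB
Query: L face = GROB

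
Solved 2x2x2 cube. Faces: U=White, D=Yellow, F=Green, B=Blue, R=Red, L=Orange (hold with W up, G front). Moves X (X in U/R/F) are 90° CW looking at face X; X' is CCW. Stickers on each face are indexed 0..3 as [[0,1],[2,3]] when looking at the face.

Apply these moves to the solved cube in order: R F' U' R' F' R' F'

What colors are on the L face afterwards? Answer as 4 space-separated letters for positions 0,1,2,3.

Answer: W B O Y

Derivation:
After move 1 (R): R=RRRR U=WGWG F=GYGY D=YBYB B=WBWB
After move 2 (F'): F=YYGG U=WGRR R=BRYR D=OOYB L=OGOW
After move 3 (U'): U=GRWR F=OGGG R=YYYR B=BRWB L=WBOW
After move 4 (R'): R=YRYY U=GWWB F=ORGR D=OGYG B=BROB
After move 5 (F'): F=RROG U=GWYY R=GROY D=BWYG L=WBOW
After move 6 (R'): R=RYGO U=GOYB F=RWOY D=BRYG B=GRWB
After move 7 (F'): F=WYRO U=GORG R=RYBO D=BWYG L=WBOY
Query: L face = WBOY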